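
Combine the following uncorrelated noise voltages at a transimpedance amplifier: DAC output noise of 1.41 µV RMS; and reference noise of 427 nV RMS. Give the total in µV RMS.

1.47 µV

Uncorrelated sources add in power (mean-square): V_tot = √(ΣV_i²)
V_tot = √[(1.41×10⁻⁶)² + (4.27×10⁻⁷)²] = 1.47×10⁻⁶ V = 1.47 µV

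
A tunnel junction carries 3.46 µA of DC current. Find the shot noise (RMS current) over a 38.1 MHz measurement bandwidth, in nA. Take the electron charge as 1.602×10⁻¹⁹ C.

6.50 nA

I_n = √(2qI·B)
2qI·B = 2 × 1.602×10⁻¹⁹ × 3.46×10⁻⁶ × 3.81×10⁷ = 4.22×10⁻¹⁷ A²
I_n = √(4.22×10⁻¹⁷) = 6.50×10⁻⁹ A = 6.50 nA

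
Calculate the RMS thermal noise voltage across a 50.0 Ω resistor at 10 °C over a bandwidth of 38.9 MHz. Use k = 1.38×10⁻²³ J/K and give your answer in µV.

T = 10 °C + 273.15 = 283.15 K
V_n = √(4kTRB)
4kTRB = 4 × 1.38×10⁻²³ × 283.15 × 5.00×10¹ × 3.89×10⁷ = 3.04×10⁻¹¹ V²
V_n = √(3.04×10⁻¹¹) = 5.51×10⁻⁶ V = 5.51 µV

5.51 µV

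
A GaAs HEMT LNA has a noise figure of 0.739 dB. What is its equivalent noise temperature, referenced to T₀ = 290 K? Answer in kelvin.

F = 10^(0.739/10) = 1.1855
T_e = (F − 1)·T₀ = (1.1855 − 1) × 290 = 53.8 K

53.8 K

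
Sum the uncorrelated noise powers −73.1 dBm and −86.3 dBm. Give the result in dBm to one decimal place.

Convert to linear, add, convert back:
P₁ = 4.90×10⁻¹¹ W, P₂ = 2.34×10⁻¹² W
P_tot = 5.13×10⁻¹¹ W → 10 log₁₀(P_tot / 10⁻³) = −72.9 dBm

−72.9 dBm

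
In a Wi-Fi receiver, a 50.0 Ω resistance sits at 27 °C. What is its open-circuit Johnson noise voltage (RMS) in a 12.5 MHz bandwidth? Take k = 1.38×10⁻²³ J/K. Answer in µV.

T = 27 °C + 273.15 = 300.15 K
V_n = √(4kTRB)
4kTRB = 4 × 1.38×10⁻²³ × 300.15 × 5.00×10¹ × 1.25×10⁷ = 1.04×10⁻¹¹ V²
V_n = √(1.04×10⁻¹¹) = 3.22×10⁻⁶ V = 3.22 µV

3.22 µV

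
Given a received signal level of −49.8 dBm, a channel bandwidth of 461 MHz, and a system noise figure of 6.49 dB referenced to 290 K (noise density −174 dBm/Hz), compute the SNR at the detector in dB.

Noise floor: N = −174 + 10 log₁₀(B) + NF
10 log₁₀(4.61×10⁸) = 86.64 dB
N = −174 + 86.64 + 6.49 = −80.87 dBm
SNR = P_sig − N = −49.8 − (−80.87) = 31.07 dB → 31.1 dB

31.1 dB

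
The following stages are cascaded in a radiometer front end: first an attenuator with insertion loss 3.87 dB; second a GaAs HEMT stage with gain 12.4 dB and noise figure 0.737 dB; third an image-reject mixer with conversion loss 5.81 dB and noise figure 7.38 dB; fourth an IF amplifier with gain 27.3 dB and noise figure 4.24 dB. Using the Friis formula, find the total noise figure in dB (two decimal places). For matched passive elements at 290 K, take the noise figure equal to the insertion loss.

Convert to linear (a loss of L dB is a gain of −L dB): F_i = 10^(NF_i/10), G_i = 10^(G_i,dB/10)
  Stage 1: F_1 = 10^(3.87/10) = 2.438, G_1 = 10^(−3.87/10) = 0.4102
  Stage 2: F_2 = 10^(0.737/10) = 1.185, G_2 = 10^(12.4/10) = 17.38
  Stage 3: F_3 = 10^(7.38/10) = 5.470, G_3 = 10^(−5.81/10) = 0.2624
  Stage 4: F_4 = 10^(4.24/10) = 2.655, G_4 = 10^(27.3/10) = 537.0
Friis cascade:
  F = 2.438 + (1.185 − 1)/0.4102 + (5.470 − 1)/7.129 + (2.655 − 1)/1.871 = 4.400
NF = 10 log₁₀(4.400) = 6.43 dB

6.43 dB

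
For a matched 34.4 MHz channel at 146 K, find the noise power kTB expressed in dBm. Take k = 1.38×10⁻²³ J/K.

−101.6 dBm

P_n = kTB = 1.38×10⁻²³ × 146 × 3.44×10⁷ = 6.93×10⁻¹⁴ W
In dBm: 10 log₁₀(6.93×10⁻¹⁴ / 10⁻³) = −101.6 dBm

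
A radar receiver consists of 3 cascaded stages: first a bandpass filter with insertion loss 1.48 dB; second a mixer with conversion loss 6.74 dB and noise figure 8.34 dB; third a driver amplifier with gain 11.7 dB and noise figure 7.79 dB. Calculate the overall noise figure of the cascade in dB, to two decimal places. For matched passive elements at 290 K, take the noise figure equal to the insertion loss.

Convert to linear (a loss of L dB is a gain of −L dB): F_i = 10^(NF_i/10), G_i = 10^(G_i,dB/10)
  Stage 1: F_1 = 10^(1.48/10) = 1.406, G_1 = 10^(−1.48/10) = 0.7112
  Stage 2: F_2 = 10^(8.34/10) = 6.823, G_2 = 10^(−6.74/10) = 0.2118
  Stage 3: F_3 = 10^(7.79/10) = 6.012, G_3 = 10^(11.7/10) = 14.79
Friis cascade:
  F = 1.406 + (6.823 − 1)/0.7112 + (6.012 − 1)/0.1507 = 42.86
NF = 10 log₁₀(42.86) = 16.32 dB

16.32 dB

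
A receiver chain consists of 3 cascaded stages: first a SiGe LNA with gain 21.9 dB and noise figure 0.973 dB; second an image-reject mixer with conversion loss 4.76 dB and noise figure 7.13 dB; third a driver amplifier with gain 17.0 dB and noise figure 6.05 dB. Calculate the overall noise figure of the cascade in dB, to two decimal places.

Convert to linear (a loss of L dB is a gain of −L dB): F_i = 10^(NF_i/10), G_i = 10^(G_i,dB/10)
  Stage 1: F_1 = 10^(0.973/10) = 1.251, G_1 = 10^(21.9/10) = 154.9
  Stage 2: F_2 = 10^(7.13/10) = 5.164, G_2 = 10^(−4.76/10) = 0.3342
  Stage 3: F_3 = 10^(6.05/10) = 4.027, G_3 = 10^(17.0/10) = 50.12
Friis cascade:
  F = 1.251 + (5.164 − 1)/154.9 + (4.027 − 1)/51.76 = 1.336
NF = 10 log₁₀(1.336) = 1.26 dB

1.26 dB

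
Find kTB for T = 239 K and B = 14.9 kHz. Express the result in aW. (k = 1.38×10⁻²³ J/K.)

49.1 aW

P_n = kTB = 1.38×10⁻²³ × 239 × 1.49×10⁴ = 4.91×10⁻¹⁷ W = 49.1 aW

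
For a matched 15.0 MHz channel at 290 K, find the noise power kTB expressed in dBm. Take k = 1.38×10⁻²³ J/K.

−102.2 dBm

P_n = kTB = 1.38×10⁻²³ × 290 × 1.50×10⁷ = 6.00×10⁻¹⁴ W
In dBm: 10 log₁₀(6.00×10⁻¹⁴ / 10⁻³) = −102.2 dBm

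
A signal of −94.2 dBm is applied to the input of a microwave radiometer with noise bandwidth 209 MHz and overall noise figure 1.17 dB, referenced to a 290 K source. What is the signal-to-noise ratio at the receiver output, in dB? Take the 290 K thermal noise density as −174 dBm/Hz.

−4.6 dB

Noise floor: N = −174 + 10 log₁₀(B) + NF
10 log₁₀(2.09×10⁸) = 83.2 dB
N = −174 + 83.2 + 1.17 = −89.63 dBm
SNR = P_sig − N = −94.2 − (−89.63) = −4.57 dB → −4.6 dB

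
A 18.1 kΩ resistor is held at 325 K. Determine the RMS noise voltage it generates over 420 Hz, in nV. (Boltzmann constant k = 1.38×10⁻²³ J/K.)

369 nV

V_n = √(4kTRB)
4kTRB = 4 × 1.38×10⁻²³ × 325 × 1.81×10⁴ × 4.20×10² = 1.36×10⁻¹³ V²
V_n = √(1.36×10⁻¹³) = 3.69×10⁻⁷ V = 369 nV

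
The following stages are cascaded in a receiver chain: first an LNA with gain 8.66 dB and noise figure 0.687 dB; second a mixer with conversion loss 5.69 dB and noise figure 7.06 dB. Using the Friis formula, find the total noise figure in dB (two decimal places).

Convert to linear (a loss of L dB is a gain of −L dB): F_i = 10^(NF_i/10), G_i = 10^(G_i,dB/10)
  Stage 1: F_1 = 10^(0.687/10) = 1.171, G_1 = 10^(8.66/10) = 7.345
  Stage 2: F_2 = 10^(7.06/10) = 5.082, G_2 = 10^(−5.69/10) = 0.2698
Friis cascade:
  F = 1.171 + (5.082 − 1)/7.345 = 1.727
NF = 10 log₁₀(1.727) = 2.37 dB

2.37 dB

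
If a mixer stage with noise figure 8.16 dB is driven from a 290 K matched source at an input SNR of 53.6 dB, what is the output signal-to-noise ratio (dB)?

By definition F = SNR_in/SNR_out, so in dB: SNR_out = SNR_in − NF
SNR_out = 53.6 − 8.16 = 45.44 dB

45.44 dB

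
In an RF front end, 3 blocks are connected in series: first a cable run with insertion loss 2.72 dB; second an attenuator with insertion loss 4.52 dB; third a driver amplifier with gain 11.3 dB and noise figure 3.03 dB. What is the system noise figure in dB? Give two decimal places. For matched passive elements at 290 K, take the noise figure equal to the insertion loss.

Convert to linear (a loss of L dB is a gain of −L dB): F_i = 10^(NF_i/10), G_i = 10^(G_i,dB/10)
  Stage 1: F_1 = 10^(2.72/10) = 1.871, G_1 = 10^(−2.72/10) = 0.5346
  Stage 2: F_2 = 10^(4.52/10) = 2.831, G_2 = 10^(−4.52/10) = 0.3532
  Stage 3: F_3 = 10^(3.03/10) = 2.009, G_3 = 10^(11.3/10) = 13.49
Friis cascade:
  F = 1.871 + (2.831 − 1)/0.5346 + (2.009 − 1)/0.1888 = 10.64
NF = 10 log₁₀(10.64) = 10.27 dB

10.27 dB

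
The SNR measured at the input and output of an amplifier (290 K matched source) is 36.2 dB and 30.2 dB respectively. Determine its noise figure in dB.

6.0 dB

NF (dB) = SNR_in(dB) − SNR_out(dB) when the source is at T₀
NF = 36.2 − 30.2 = 6.0 dB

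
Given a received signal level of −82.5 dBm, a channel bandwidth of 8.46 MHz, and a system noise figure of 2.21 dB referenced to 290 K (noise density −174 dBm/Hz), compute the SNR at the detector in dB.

20.0 dB

Noise floor: N = −174 + 10 log₁₀(B) + NF
10 log₁₀(8.46×10⁶) = 69.27 dB
N = −174 + 69.27 + 2.21 = −102.52 dBm
SNR = P_sig − N = −82.5 − (−102.52) = 20.02 dB → 20.0 dB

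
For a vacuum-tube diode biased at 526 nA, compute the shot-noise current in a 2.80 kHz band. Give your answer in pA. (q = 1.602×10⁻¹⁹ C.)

I_n = √(2qI·B)
2qI·B = 2 × 1.602×10⁻¹⁹ × 5.26×10⁻⁷ × 2.80×10³ = 4.72×10⁻²² A²
I_n = √(4.72×10⁻²²) = 2.17×10⁻¹¹ A = 21.7 pA

21.7 pA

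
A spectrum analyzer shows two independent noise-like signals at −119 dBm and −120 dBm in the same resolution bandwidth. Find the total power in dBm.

−116.5 dBm

Convert to linear, add, convert back:
P₁ = 1.26×10⁻¹⁵ W, P₂ = 1.00×10⁻¹⁵ W
P_tot = 2.26×10⁻¹⁵ W → 10 log₁₀(P_tot / 10⁻³) = −116.5 dBm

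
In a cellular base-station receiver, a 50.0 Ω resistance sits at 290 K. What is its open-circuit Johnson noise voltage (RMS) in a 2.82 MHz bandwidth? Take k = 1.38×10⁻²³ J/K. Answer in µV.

V_n = √(4kTRB)
4kTRB = 4 × 1.38×10⁻²³ × 290 × 5.00×10¹ × 2.82×10⁶ = 2.26×10⁻¹² V²
V_n = √(2.26×10⁻¹²) = 1.50×10⁻⁶ V = 1.50 µV

1.50 µV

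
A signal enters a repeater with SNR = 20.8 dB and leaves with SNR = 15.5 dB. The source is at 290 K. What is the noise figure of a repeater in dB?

5.3 dB

NF (dB) = SNR_in(dB) − SNR_out(dB) when the source is at T₀
NF = 20.8 − 15.5 = 5.3 dB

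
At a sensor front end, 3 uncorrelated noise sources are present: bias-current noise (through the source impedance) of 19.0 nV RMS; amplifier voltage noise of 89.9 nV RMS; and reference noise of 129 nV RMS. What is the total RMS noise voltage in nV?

158 nV

Uncorrelated sources add in power (mean-square): V_tot = √(ΣV_i²)
V_tot = √[(1.90×10⁻⁸)² + (8.99×10⁻⁸)² + (1.29×10⁻⁷)²] = 1.58×10⁻⁷ V = 158 nV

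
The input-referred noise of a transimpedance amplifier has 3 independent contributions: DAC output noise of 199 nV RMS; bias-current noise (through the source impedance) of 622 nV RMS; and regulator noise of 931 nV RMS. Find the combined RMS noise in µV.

1.14 µV

Uncorrelated sources add in power (mean-square): V_tot = √(ΣV_i²)
V_tot = √[(1.99×10⁻⁷)² + (6.22×10⁻⁷)² + (9.31×10⁻⁷)²] = 1.14×10⁻⁶ V = 1.14 µV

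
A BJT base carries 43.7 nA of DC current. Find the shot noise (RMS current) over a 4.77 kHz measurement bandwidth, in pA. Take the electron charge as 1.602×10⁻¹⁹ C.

I_n = √(2qI·B)
2qI·B = 2 × 1.602×10⁻¹⁹ × 4.37×10⁻⁸ × 4.77×10³ = 6.68×10⁻²³ A²
I_n = √(6.68×10⁻²³) = 8.17×10⁻¹² A = 8.17 pA

8.17 pA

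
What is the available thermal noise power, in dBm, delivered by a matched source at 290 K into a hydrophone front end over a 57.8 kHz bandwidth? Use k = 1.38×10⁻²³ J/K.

−126.4 dBm

P_n = kTB = 1.38×10⁻²³ × 290 × 5.78×10⁴ = 2.31×10⁻¹⁶ W
In dBm: 10 log₁₀(2.31×10⁻¹⁶ / 10⁻³) = −126.4 dBm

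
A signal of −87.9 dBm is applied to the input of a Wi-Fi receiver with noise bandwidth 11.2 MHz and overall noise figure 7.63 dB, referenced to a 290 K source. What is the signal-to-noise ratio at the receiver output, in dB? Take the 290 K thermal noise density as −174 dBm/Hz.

Noise floor: N = −174 + 10 log₁₀(B) + NF
10 log₁₀(1.12×10⁷) = 70.49 dB
N = −174 + 70.49 + 7.63 = −95.88 dBm
SNR = P_sig − N = −87.9 − (−95.88) = 7.98 dB → 8.0 dB

8.0 dB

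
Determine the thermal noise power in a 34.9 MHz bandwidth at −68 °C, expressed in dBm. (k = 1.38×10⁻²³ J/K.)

T = −68 °C + 273.15 = 205.15 K
P_n = kTB = 1.38×10⁻²³ × 205.15 × 3.49×10⁷ = 9.88×10⁻¹⁴ W
In dBm: 10 log₁₀(9.88×10⁻¹⁴ / 10⁻³) = −100.1 dBm

−100.1 dBm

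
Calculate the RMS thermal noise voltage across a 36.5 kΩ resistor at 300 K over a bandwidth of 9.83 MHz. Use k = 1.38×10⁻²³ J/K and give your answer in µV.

77.1 µV

V_n = √(4kTRB)
4kTRB = 4 × 1.38×10⁻²³ × 300 × 3.65×10⁴ × 9.83×10⁶ = 5.94×10⁻⁹ V²
V_n = √(5.94×10⁻⁹) = 7.71×10⁻⁵ V = 77.1 µV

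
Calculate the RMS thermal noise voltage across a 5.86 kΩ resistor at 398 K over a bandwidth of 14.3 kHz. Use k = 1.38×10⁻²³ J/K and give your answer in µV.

V_n = √(4kTRB)
4kTRB = 4 × 1.38×10⁻²³ × 398 × 5.86×10³ × 1.43×10⁴ = 1.84×10⁻¹² V²
V_n = √(1.84×10⁻¹²) = 1.36×10⁻⁶ V = 1.36 µV

1.36 µV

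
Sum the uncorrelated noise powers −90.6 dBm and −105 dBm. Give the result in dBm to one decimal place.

Convert to linear, add, convert back:
P₁ = 8.71×10⁻¹³ W, P₂ = 3.16×10⁻¹⁴ W
P_tot = 9.03×10⁻¹³ W → 10 log₁₀(P_tot / 10⁻³) = −90.4 dBm

−90.4 dBm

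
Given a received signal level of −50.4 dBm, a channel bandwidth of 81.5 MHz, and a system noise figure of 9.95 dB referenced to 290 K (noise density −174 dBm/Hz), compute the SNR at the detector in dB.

34.5 dB

Noise floor: N = −174 + 10 log₁₀(B) + NF
10 log₁₀(8.15×10⁷) = 79.11 dB
N = −174 + 79.11 + 9.95 = −84.94 dBm
SNR = P_sig − N = −50.4 − (−84.94) = 34.54 dB → 34.5 dB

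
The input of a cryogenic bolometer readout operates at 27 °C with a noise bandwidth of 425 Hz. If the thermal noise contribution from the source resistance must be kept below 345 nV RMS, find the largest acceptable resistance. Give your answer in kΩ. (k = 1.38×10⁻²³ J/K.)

T = 27 °C + 273.15 = 300.15 K
Johnson–Nyquist: V_n = √(4kTRB) ⇒ R = V_n² / (4kTB)
4kTB = 4 × 1.38×10⁻²³ × 300.15 × 4.25×10² = 7.04×10⁻¹⁸
R = (3.45×10⁻⁷)² / 7.04×10⁻¹⁸ = 1.69×10⁴ Ω = 16.9 kΩ

16.9 kΩ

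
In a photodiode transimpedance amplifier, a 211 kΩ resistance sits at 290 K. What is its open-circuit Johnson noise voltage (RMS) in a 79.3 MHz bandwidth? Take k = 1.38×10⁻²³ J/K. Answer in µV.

V_n = √(4kTRB)
4kTRB = 4 × 1.38×10⁻²³ × 290 × 2.11×10⁵ × 7.93×10⁷ = 2.68×10⁻⁷ V²
V_n = √(2.68×10⁻⁷) = 5.18×10⁻⁴ V = 518 µV

518 µV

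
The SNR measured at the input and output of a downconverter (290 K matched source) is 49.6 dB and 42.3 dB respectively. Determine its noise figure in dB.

7.3 dB

NF (dB) = SNR_in(dB) − SNR_out(dB) when the source is at T₀
NF = 49.6 − 42.3 = 7.3 dB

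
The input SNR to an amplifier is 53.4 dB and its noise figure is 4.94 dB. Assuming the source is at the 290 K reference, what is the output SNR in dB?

48.46 dB

By definition F = SNR_in/SNR_out, so in dB: SNR_out = SNR_in − NF
SNR_out = 53.4 − 4.94 = 48.46 dB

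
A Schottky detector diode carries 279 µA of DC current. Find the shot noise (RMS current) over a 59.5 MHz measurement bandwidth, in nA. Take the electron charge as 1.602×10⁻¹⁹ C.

72.9 nA

I_n = √(2qI·B)
2qI·B = 2 × 1.602×10⁻¹⁹ × 2.79×10⁻⁴ × 5.95×10⁷ = 5.32×10⁻¹⁵ A²
I_n = √(5.32×10⁻¹⁵) = 7.29×10⁻⁸ A = 72.9 nA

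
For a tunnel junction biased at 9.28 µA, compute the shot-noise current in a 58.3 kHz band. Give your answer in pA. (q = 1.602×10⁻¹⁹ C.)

416 pA

I_n = √(2qI·B)
2qI·B = 2 × 1.602×10⁻¹⁹ × 9.28×10⁻⁶ × 5.83×10⁴ = 1.73×10⁻¹⁹ A²
I_n = √(1.73×10⁻¹⁹) = 4.16×10⁻¹⁰ A = 416 pA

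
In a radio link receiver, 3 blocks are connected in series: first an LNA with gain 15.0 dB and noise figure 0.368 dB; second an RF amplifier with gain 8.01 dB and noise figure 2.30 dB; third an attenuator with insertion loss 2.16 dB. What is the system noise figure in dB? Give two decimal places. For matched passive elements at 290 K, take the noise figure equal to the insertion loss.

0.47 dB

Convert to linear (a loss of L dB is a gain of −L dB): F_i = 10^(NF_i/10), G_i = 10^(G_i,dB/10)
  Stage 1: F_1 = 10^(0.368/10) = 1.088, G_1 = 10^(15.0/10) = 31.62
  Stage 2: F_2 = 10^(2.30/10) = 1.698, G_2 = 10^(8.01/10) = 6.324
  Stage 3: F_3 = 10^(2.16/10) = 1.644, G_3 = 10^(−2.16/10) = 0.6081
Friis cascade:
  F = 1.088 + (1.698 − 1)/31.62 + (1.644 − 1)/200.0 = 1.114
NF = 10 log₁₀(1.114) = 0.47 dB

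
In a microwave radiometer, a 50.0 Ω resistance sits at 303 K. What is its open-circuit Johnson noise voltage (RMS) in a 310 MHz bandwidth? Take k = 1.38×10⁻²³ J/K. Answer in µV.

16.1 µV

V_n = √(4kTRB)
4kTRB = 4 × 1.38×10⁻²³ × 303 × 5.00×10¹ × 3.10×10⁸ = 2.59×10⁻¹⁰ V²
V_n = √(2.59×10⁻¹⁰) = 1.61×10⁻⁵ V = 16.1 µV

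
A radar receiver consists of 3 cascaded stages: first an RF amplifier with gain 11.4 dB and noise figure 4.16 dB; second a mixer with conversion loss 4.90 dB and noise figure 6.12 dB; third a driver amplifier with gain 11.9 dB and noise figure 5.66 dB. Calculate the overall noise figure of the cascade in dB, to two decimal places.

5.35 dB

Convert to linear (a loss of L dB is a gain of −L dB): F_i = 10^(NF_i/10), G_i = 10^(G_i,dB/10)
  Stage 1: F_1 = 10^(4.16/10) = 2.606, G_1 = 10^(11.4/10) = 13.80
  Stage 2: F_2 = 10^(6.12/10) = 4.093, G_2 = 10^(−4.90/10) = 0.3236
  Stage 3: F_3 = 10^(5.66/10) = 3.681, G_3 = 10^(11.9/10) = 15.49
Friis cascade:
  F = 2.606 + (4.093 − 1)/13.80 + (3.681 − 1)/4.467 = 3.430
NF = 10 log₁₀(3.430) = 5.35 dB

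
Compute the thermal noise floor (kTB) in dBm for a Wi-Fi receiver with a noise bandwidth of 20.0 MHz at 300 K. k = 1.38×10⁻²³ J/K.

−100.8 dBm

P_n = kTB = 1.38×10⁻²³ × 300 × 2.00×10⁷ = 8.28×10⁻¹⁴ W
In dBm: 10 log₁₀(8.28×10⁻¹⁴ / 10⁻³) = −100.8 dBm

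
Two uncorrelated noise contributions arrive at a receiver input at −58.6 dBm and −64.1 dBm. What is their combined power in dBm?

−57.5 dBm

Convert to linear, add, convert back:
P₁ = 1.38×10⁻⁹ W, P₂ = 3.89×10⁻¹⁰ W
P_tot = 1.77×10⁻⁹ W → 10 log₁₀(P_tot / 10⁻³) = −57.5 dBm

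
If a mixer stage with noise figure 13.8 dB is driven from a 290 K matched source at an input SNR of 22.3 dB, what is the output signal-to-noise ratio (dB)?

By definition F = SNR_in/SNR_out, so in dB: SNR_out = SNR_in − NF
SNR_out = 22.3 − 13.8 = 8.5 dB

8.5 dB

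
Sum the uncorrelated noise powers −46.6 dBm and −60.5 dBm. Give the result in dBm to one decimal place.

−46.4 dBm

Convert to linear, add, convert back:
P₁ = 2.19×10⁻⁸ W, P₂ = 8.91×10⁻¹⁰ W
P_tot = 2.28×10⁻⁸ W → 10 log₁₀(P_tot / 10⁻³) = −46.4 dBm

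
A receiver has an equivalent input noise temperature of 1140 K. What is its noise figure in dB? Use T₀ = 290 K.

F = 1 + T_e/T₀ = 1 + 1140/290 = 4.93103
NF = 10 log₁₀(4.93103) = 6.93 dB

6.93 dB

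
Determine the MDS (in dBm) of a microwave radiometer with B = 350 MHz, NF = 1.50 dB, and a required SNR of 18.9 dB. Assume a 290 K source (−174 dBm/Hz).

Sensitivity = −174 + 10 log₁₀(B) + NF + SNR_min
= −174 + 85.44 + 1.50 + 18.9
= −68.16 dBm → −68.2 dBm

−68.2 dBm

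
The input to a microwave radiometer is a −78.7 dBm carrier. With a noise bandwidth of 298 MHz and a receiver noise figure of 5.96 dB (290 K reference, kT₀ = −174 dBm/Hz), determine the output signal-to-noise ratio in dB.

4.6 dB

Noise floor: N = −174 + 10 log₁₀(B) + NF
10 log₁₀(2.98×10⁸) = 84.74 dB
N = −174 + 84.74 + 5.96 = −83.30 dBm
SNR = P_sig − N = −78.7 − (−83.30) = 4.60 dB → 4.6 dB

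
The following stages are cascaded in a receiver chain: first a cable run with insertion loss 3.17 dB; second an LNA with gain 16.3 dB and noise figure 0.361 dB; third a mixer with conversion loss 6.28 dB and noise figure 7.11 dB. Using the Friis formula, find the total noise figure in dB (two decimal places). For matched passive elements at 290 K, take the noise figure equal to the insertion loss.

3.90 dB

Convert to linear (a loss of L dB is a gain of −L dB): F_i = 10^(NF_i/10), G_i = 10^(G_i,dB/10)
  Stage 1: F_1 = 10^(3.17/10) = 2.075, G_1 = 10^(−3.17/10) = 0.4819
  Stage 2: F_2 = 10^(0.361/10) = 1.087, G_2 = 10^(16.3/10) = 42.66
  Stage 3: F_3 = 10^(7.11/10) = 5.140, G_3 = 10^(−6.28/10) = 0.2355
Friis cascade:
  F = 2.075 + (1.087 − 1)/0.4819 + (5.140 − 1)/20.56 = 2.456
NF = 10 log₁₀(2.456) = 3.90 dB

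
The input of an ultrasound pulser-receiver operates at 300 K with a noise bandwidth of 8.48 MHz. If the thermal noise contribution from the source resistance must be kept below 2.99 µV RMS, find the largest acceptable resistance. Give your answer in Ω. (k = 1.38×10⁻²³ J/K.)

63.7 Ω

Johnson–Nyquist: V_n = √(4kTRB) ⇒ R = V_n² / (4kTB)
4kTB = 4 × 1.38×10⁻²³ × 300 × 8.48×10⁶ = 1.40×10⁻¹³
R = (2.99×10⁻⁶)² / 1.40×10⁻¹³ = 6.37×10¹ Ω = 63.7 Ω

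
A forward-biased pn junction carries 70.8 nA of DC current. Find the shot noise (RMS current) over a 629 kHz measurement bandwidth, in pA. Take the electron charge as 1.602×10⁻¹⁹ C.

I_n = √(2qI·B)
2qI·B = 2 × 1.602×10⁻¹⁹ × 7.08×10⁻⁸ × 6.29×10⁵ = 1.43×10⁻²⁰ A²
I_n = √(1.43×10⁻²⁰) = 1.19×10⁻¹⁰ A = 119 pA

119 pA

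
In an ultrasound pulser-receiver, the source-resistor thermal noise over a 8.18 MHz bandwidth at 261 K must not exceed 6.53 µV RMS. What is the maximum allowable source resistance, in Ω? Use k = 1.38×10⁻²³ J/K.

362 Ω

Johnson–Nyquist: V_n = √(4kTRB) ⇒ R = V_n² / (4kTB)
4kTB = 4 × 1.38×10⁻²³ × 261 × 8.18×10⁶ = 1.18×10⁻¹³
R = (6.53×10⁻⁶)² / 1.18×10⁻¹³ = 3.62×10² Ω = 362 Ω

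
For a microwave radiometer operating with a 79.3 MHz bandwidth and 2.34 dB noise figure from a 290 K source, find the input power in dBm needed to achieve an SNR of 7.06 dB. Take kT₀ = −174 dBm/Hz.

−85.6 dBm

Sensitivity = −174 + 10 log₁₀(B) + NF + SNR_min
= −174 + 78.99 + 2.34 + 7.06
= −85.61 dBm → −85.6 dBm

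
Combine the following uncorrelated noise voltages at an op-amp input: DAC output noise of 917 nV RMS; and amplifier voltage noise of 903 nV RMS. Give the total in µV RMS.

Uncorrelated sources add in power (mean-square): V_tot = √(ΣV_i²)
V_tot = √[(9.17×10⁻⁷)² + (9.03×10⁻⁷)²] = 1.29×10⁻⁶ V = 1.29 µV

1.29 µV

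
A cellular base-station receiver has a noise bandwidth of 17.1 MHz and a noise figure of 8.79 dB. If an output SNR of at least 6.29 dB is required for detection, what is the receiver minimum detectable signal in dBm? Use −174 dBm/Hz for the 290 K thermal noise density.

−86.6 dBm

Sensitivity = −174 + 10 log₁₀(B) + NF + SNR_min
= −174 + 72.33 + 8.79 + 6.29
= −86.59 dBm → −86.6 dBm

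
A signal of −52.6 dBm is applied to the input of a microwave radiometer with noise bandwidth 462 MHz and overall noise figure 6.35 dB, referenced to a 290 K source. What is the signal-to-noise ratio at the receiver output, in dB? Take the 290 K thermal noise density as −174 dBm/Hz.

Noise floor: N = −174 + 10 log₁₀(B) + NF
10 log₁₀(4.62×10⁸) = 86.65 dB
N = −174 + 86.65 + 6.35 = −81.00 dBm
SNR = P_sig − N = −52.6 − (−81.00) = 28.40 dB → 28.4 dB

28.4 dB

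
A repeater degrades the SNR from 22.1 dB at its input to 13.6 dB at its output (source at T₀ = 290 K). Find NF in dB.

NF (dB) = SNR_in(dB) − SNR_out(dB) when the source is at T₀
NF = 22.1 − 13.6 = 8.5 dB

8.5 dB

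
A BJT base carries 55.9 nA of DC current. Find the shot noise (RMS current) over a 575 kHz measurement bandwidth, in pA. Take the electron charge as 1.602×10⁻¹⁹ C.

I_n = √(2qI·B)
2qI·B = 2 × 1.602×10⁻¹⁹ × 5.59×10⁻⁸ × 5.75×10⁵ = 1.03×10⁻²⁰ A²
I_n = √(1.03×10⁻²⁰) = 1.01×10⁻¹⁰ A = 101 pA

101 pA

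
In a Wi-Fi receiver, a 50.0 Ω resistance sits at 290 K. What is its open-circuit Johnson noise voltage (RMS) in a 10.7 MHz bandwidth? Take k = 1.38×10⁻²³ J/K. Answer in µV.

2.93 µV

V_n = √(4kTRB)
4kTRB = 4 × 1.38×10⁻²³ × 290 × 5.00×10¹ × 1.07×10⁷ = 8.56×10⁻¹² V²
V_n = √(8.56×10⁻¹²) = 2.93×10⁻⁶ V = 2.93 µV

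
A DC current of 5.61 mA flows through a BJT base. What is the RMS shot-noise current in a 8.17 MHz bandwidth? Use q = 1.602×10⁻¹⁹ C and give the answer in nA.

I_n = √(2qI·B)
2qI·B = 2 × 1.602×10⁻¹⁹ × 5.61×10⁻³ × 8.17×10⁶ = 1.47×10⁻¹⁴ A²
I_n = √(1.47×10⁻¹⁴) = 1.21×10⁻⁷ A = 121 nA

121 nA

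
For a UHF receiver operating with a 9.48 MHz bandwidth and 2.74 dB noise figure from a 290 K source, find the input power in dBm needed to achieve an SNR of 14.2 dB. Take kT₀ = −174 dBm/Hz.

Sensitivity = −174 + 10 log₁₀(B) + NF + SNR_min
= −174 + 69.77 + 2.74 + 14.2
= −87.29 dBm → −87.3 dBm

−87.3 dBm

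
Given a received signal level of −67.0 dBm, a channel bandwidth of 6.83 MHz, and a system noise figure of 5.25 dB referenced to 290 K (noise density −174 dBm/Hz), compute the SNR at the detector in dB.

33.4 dB

Noise floor: N = −174 + 10 log₁₀(B) + NF
10 log₁₀(6.83×10⁶) = 68.34 dB
N = −174 + 68.34 + 5.25 = −100.41 dBm
SNR = P_sig − N = −67.0 − (−100.41) = 33.41 dB → 33.4 dB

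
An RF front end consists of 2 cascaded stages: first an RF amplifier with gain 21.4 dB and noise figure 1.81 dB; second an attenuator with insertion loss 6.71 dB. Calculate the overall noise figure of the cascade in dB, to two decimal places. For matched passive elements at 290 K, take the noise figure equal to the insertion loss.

1.89 dB

Convert to linear (a loss of L dB is a gain of −L dB): F_i = 10^(NF_i/10), G_i = 10^(G_i,dB/10)
  Stage 1: F_1 = 10^(1.81/10) = 1.517, G_1 = 10^(21.4/10) = 138.0
  Stage 2: F_2 = 10^(6.71/10) = 4.688, G_2 = 10^(−6.71/10) = 0.2133
Friis cascade:
  F = 1.517 + (4.688 − 1)/138.0 = 1.544
NF = 10 log₁₀(1.544) = 1.89 dB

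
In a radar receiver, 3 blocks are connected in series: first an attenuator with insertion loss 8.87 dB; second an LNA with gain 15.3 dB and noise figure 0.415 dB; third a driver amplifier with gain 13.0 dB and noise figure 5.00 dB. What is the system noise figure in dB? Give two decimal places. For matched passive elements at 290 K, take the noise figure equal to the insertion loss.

9.53 dB

Convert to linear (a loss of L dB is a gain of −L dB): F_i = 10^(NF_i/10), G_i = 10^(G_i,dB/10)
  Stage 1: F_1 = 10^(8.87/10) = 7.709, G_1 = 10^(−8.87/10) = 0.1297
  Stage 2: F_2 = 10^(0.415/10) = 1.100, G_2 = 10^(15.3/10) = 33.88
  Stage 3: F_3 = 10^(5.00/10) = 3.162, G_3 = 10^(13.0/10) = 19.95
Friis cascade:
  F = 7.709 + (1.100 − 1)/0.1297 + (3.162 − 1)/4.395 = 8.974
NF = 10 log₁₀(8.974) = 9.53 dB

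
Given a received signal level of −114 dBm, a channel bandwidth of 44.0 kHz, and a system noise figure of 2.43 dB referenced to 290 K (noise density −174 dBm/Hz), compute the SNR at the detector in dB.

Noise floor: N = −174 + 10 log₁₀(B) + NF
10 log₁₀(4.40×10⁴) = 46.43 dB
N = −174 + 46.43 + 2.43 = −125.14 dBm
SNR = P_sig − N = −114 − (−125.14) = 11.14 dB → 11.1 dB

11.1 dB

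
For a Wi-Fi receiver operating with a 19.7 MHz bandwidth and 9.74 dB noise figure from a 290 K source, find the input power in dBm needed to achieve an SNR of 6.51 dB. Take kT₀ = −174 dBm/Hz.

Sensitivity = −174 + 10 log₁₀(B) + NF + SNR_min
= −174 + 72.94 + 9.74 + 6.51
= −84.81 dBm → −84.8 dBm

−84.8 dBm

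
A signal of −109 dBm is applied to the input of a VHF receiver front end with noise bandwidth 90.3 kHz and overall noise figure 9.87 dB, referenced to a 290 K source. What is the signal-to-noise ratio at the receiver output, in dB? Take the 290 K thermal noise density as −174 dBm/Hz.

Noise floor: N = −174 + 10 log₁₀(B) + NF
10 log₁₀(9.03×10⁴) = 49.56 dB
N = −174 + 49.56 + 9.87 = −114.57 dBm
SNR = P_sig − N = −109 − (−114.57) = 5.57 dB → 5.6 dB

5.6 dB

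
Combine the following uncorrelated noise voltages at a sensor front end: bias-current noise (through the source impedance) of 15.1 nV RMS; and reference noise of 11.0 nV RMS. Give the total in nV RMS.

18.7 nV

Uncorrelated sources add in power (mean-square): V_tot = √(ΣV_i²)
V_tot = √[(1.51×10⁻⁸)² + (1.10×10⁻⁸)²] = 1.87×10⁻⁸ V = 18.7 nV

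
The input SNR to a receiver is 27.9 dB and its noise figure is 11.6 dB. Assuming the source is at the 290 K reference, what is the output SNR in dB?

16.3 dB

By definition F = SNR_in/SNR_out, so in dB: SNR_out = SNR_in − NF
SNR_out = 27.9 − 11.6 = 16.3 dB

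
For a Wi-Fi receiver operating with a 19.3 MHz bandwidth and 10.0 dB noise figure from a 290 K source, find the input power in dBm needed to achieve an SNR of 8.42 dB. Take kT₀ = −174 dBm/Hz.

−82.7 dBm

Sensitivity = −174 + 10 log₁₀(B) + NF + SNR_min
= −174 + 72.86 + 10.0 + 8.42
= −82.72 dBm → −82.7 dBm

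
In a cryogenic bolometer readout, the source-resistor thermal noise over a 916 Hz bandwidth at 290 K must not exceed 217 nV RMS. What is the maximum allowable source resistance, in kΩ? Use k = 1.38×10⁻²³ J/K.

Johnson–Nyquist: V_n = √(4kTRB) ⇒ R = V_n² / (4kTB)
4kTB = 4 × 1.38×10⁻²³ × 290 × 9.16×10² = 1.47×10⁻¹⁷
R = (2.17×10⁻⁷)² / 1.47×10⁻¹⁷ = 3.21×10³ Ω = 3.21 kΩ

3.21 kΩ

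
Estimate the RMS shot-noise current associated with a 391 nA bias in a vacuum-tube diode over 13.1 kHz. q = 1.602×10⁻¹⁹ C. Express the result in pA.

40.5 pA

I_n = √(2qI·B)
2qI·B = 2 × 1.602×10⁻¹⁹ × 3.91×10⁻⁷ × 1.31×10⁴ = 1.64×10⁻²¹ A²
I_n = √(1.64×10⁻²¹) = 4.05×10⁻¹¹ A = 40.5 pA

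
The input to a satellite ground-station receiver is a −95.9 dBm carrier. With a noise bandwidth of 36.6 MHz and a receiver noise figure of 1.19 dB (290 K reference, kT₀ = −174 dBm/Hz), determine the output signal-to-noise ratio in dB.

1.3 dB

Noise floor: N = −174 + 10 log₁₀(B) + NF
10 log₁₀(3.66×10⁷) = 75.63 dB
N = −174 + 75.63 + 1.19 = −97.18 dBm
SNR = P_sig − N = −95.9 − (−97.18) = 1.28 dB → 1.3 dB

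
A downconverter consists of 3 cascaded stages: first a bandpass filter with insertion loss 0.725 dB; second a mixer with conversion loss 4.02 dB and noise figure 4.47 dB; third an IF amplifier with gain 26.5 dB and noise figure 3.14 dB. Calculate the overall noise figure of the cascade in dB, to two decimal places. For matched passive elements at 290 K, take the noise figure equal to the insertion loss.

8.11 dB

Convert to linear (a loss of L dB is a gain of −L dB): F_i = 10^(NF_i/10), G_i = 10^(G_i,dB/10)
  Stage 1: F_1 = 10^(0.725/10) = 1.182, G_1 = 10^(−0.725/10) = 0.8463
  Stage 2: F_2 = 10^(4.47/10) = 2.799, G_2 = 10^(−4.02/10) = 0.3963
  Stage 3: F_3 = 10^(3.14/10) = 2.061, G_3 = 10^(26.5/10) = 446.7
Friis cascade:
  F = 1.182 + (2.799 − 1)/0.8463 + (2.061 − 1)/0.3354 = 6.470
NF = 10 log₁₀(6.470) = 8.11 dB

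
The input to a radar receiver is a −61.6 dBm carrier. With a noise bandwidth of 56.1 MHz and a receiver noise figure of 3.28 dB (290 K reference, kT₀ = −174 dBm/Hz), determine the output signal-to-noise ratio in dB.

Noise floor: N = −174 + 10 log₁₀(B) + NF
10 log₁₀(5.61×10⁷) = 77.49 dB
N = −174 + 77.49 + 3.28 = −93.23 dBm
SNR = P_sig − N = −61.6 − (−93.23) = 31.63 dB → 31.6 dB

31.6 dB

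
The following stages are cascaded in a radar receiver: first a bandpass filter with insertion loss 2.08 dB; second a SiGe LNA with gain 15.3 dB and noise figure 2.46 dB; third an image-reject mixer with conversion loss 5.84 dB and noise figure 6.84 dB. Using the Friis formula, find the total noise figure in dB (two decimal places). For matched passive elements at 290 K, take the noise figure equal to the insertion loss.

4.81 dB

Convert to linear (a loss of L dB is a gain of −L dB): F_i = 10^(NF_i/10), G_i = 10^(G_i,dB/10)
  Stage 1: F_1 = 10^(2.08/10) = 1.614, G_1 = 10^(−2.08/10) = 0.6194
  Stage 2: F_2 = 10^(2.46/10) = 1.762, G_2 = 10^(15.3/10) = 33.88
  Stage 3: F_3 = 10^(6.84/10) = 4.831, G_3 = 10^(−5.84/10) = 0.2606
Friis cascade:
  F = 1.614 + (1.762 − 1)/0.6194 + (4.831 − 1)/20.99 = 3.027
NF = 10 log₁₀(3.027) = 4.81 dB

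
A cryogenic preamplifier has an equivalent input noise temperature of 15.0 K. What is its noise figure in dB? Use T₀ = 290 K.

0.219 dB

F = 1 + T_e/T₀ = 1 + 15.0/290 = 1.05172
NF = 10 log₁₀(1.05172) = 0.219 dB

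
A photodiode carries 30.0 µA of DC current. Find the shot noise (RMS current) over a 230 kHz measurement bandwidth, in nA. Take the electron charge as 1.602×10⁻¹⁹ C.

1.49 nA

I_n = √(2qI·B)
2qI·B = 2 × 1.602×10⁻¹⁹ × 3.00×10⁻⁵ × 2.30×10⁵ = 2.21×10⁻¹⁸ A²
I_n = √(2.21×10⁻¹⁸) = 1.49×10⁻⁹ A = 1.49 nA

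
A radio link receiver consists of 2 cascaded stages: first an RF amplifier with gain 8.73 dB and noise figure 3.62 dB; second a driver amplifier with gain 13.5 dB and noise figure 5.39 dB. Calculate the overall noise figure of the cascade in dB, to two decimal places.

Convert to linear (a loss of L dB is a gain of −L dB): F_i = 10^(NF_i/10), G_i = 10^(G_i,dB/10)
  Stage 1: F_1 = 10^(3.62/10) = 2.301, G_1 = 10^(8.73/10) = 7.464
  Stage 2: F_2 = 10^(5.39/10) = 3.459, G_2 = 10^(13.5/10) = 22.39
Friis cascade:
  F = 2.301 + (3.459 − 1)/7.464 = 2.631
NF = 10 log₁₀(2.631) = 4.20 dB

4.20 dB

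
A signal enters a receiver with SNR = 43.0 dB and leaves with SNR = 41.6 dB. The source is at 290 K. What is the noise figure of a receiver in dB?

1.4 dB

NF (dB) = SNR_in(dB) − SNR_out(dB) when the source is at T₀
NF = 43.0 − 41.6 = 1.4 dB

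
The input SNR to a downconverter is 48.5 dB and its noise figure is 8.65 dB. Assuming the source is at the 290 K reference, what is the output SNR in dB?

39.85 dB

By definition F = SNR_in/SNR_out, so in dB: SNR_out = SNR_in − NF
SNR_out = 48.5 − 8.65 = 39.85 dB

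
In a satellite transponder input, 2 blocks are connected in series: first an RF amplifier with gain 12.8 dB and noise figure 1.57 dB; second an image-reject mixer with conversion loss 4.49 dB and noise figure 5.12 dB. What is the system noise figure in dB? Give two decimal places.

Convert to linear (a loss of L dB is a gain of −L dB): F_i = 10^(NF_i/10), G_i = 10^(G_i,dB/10)
  Stage 1: F_1 = 10^(1.57/10) = 1.435, G_1 = 10^(12.8/10) = 19.05
  Stage 2: F_2 = 10^(5.12/10) = 3.251, G_2 = 10^(−4.49/10) = 0.3556
Friis cascade:
  F = 1.435 + (3.251 − 1)/19.05 = 1.554
NF = 10 log₁₀(1.554) = 1.91 dB

1.91 dB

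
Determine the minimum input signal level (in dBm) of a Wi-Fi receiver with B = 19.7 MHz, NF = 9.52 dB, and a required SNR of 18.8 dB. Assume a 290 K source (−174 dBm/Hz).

Sensitivity = −174 + 10 log₁₀(B) + NF + SNR_min
= −174 + 72.94 + 9.52 + 18.8
= −72.74 dBm → −72.7 dBm

−72.7 dBm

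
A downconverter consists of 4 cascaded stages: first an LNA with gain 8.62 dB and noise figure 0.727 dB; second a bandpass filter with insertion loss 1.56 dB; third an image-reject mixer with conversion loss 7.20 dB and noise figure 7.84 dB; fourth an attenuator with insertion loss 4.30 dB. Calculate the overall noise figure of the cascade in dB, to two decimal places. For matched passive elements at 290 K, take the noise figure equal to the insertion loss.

6.01 dB

Convert to linear (a loss of L dB is a gain of −L dB): F_i = 10^(NF_i/10), G_i = 10^(G_i,dB/10)
  Stage 1: F_1 = 10^(0.727/10) = 1.182, G_1 = 10^(8.62/10) = 7.278
  Stage 2: F_2 = 10^(1.56/10) = 1.432, G_2 = 10^(−1.56/10) = 0.6982
  Stage 3: F_3 = 10^(7.84/10) = 6.081, G_3 = 10^(−7.20/10) = 0.1905
  Stage 4: F_4 = 10^(4.30/10) = 2.692, G_4 = 10^(−4.30/10) = 0.3715
Friis cascade:
  F = 1.182 + (1.432 − 1)/7.278 + (6.081 − 1)/5.082 + (2.692 − 1)/0.9683 = 3.989
NF = 10 log₁₀(3.989) = 6.01 dB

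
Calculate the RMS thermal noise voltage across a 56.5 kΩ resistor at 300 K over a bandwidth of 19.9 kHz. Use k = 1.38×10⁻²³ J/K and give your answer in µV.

4.32 µV

V_n = √(4kTRB)
4kTRB = 4 × 1.38×10⁻²³ × 300 × 5.65×10⁴ × 1.99×10⁴ = 1.86×10⁻¹¹ V²
V_n = √(1.86×10⁻¹¹) = 4.32×10⁻⁶ V = 4.32 µV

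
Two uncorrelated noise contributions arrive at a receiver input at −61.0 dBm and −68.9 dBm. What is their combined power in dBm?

Convert to linear, add, convert back:
P₁ = 7.94×10⁻¹⁰ W, P₂ = 1.29×10⁻¹⁰ W
P_tot = 9.23×10⁻¹⁰ W → 10 log₁₀(P_tot / 10⁻³) = −60.3 dBm

−60.3 dBm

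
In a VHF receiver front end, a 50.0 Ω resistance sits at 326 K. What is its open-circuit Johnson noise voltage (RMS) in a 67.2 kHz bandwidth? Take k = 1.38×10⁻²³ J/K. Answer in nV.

V_n = √(4kTRB)
4kTRB = 4 × 1.38×10⁻²³ × 326 × 5.00×10¹ × 6.72×10⁴ = 6.05×10⁻¹⁴ V²
V_n = √(6.05×10⁻¹⁴) = 2.46×10⁻⁷ V = 246 nV

246 nV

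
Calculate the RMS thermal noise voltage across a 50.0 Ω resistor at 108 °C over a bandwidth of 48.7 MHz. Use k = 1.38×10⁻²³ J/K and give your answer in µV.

7.16 µV

T = 108 °C + 273.15 = 381.15 K
V_n = √(4kTRB)
4kTRB = 4 × 1.38×10⁻²³ × 381.15 × 5.00×10¹ × 4.87×10⁷ = 5.12×10⁻¹¹ V²
V_n = √(5.12×10⁻¹¹) = 7.16×10⁻⁶ V = 7.16 µV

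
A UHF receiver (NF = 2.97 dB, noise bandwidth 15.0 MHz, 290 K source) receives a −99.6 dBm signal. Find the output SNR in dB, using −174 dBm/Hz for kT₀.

−0.3 dB

Noise floor: N = −174 + 10 log₁₀(B) + NF
10 log₁₀(1.50×10⁷) = 71.76 dB
N = −174 + 71.76 + 2.97 = −99.27 dBm
SNR = P_sig − N = −99.6 − (−99.27) = −0.33 dB → −0.3 dB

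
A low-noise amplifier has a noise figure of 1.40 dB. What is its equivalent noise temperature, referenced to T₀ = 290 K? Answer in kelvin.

110 K

F = 10^(1.40/10) = 1.38038
T_e = (F − 1)·T₀ = (1.38038 − 1) × 290 = 110 K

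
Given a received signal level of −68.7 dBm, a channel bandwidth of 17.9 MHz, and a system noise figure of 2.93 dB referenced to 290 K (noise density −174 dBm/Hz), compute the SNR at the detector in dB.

29.8 dB

Noise floor: N = −174 + 10 log₁₀(B) + NF
10 log₁₀(1.79×10⁷) = 72.53 dB
N = −174 + 72.53 + 2.93 = −98.54 dBm
SNR = P_sig − N = −68.7 − (−98.54) = 29.84 dB → 29.8 dB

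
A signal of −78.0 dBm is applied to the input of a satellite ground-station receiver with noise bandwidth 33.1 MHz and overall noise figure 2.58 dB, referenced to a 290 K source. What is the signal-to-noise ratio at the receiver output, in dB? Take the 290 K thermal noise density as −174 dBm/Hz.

18.2 dB

Noise floor: N = −174 + 10 log₁₀(B) + NF
10 log₁₀(3.31×10⁷) = 75.2 dB
N = −174 + 75.2 + 2.58 = −96.22 dBm
SNR = P_sig − N = −78.0 − (−96.22) = 18.22 dB → 18.2 dB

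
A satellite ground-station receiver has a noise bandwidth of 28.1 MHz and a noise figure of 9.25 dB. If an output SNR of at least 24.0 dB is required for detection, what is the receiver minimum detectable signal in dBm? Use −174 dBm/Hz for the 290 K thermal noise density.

−66.3 dBm

Sensitivity = −174 + 10 log₁₀(B) + NF + SNR_min
= −174 + 74.49 + 9.25 + 24.0
= −66.26 dBm → −66.3 dBm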